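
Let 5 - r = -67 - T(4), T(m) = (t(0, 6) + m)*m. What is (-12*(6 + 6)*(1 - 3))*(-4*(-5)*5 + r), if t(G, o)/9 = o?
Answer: 116352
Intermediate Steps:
t(G, o) = 9*o
T(m) = m*(54 + m) (T(m) = (9*6 + m)*m = (54 + m)*m = m*(54 + m))
r = 304 (r = 5 - (-67 - 4*(54 + 4)) = 5 - (-67 - 4*58) = 5 - (-67 - 1*232) = 5 - (-67 - 232) = 5 - 1*(-299) = 5 + 299 = 304)
(-12*(6 + 6)*(1 - 3))*(-4*(-5)*5 + r) = (-12*(6 + 6)*(1 - 3))*(-4*(-5)*5 + 304) = (-144*(-2))*(20*5 + 304) = (-12*(-24))*(100 + 304) = 288*404 = 116352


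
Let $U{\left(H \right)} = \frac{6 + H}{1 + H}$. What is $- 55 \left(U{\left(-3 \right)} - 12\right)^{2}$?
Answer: $- \frac{40095}{4} \approx -10024.0$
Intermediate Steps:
$U{\left(H \right)} = \frac{6 + H}{1 + H}$
$- 55 \left(U{\left(-3 \right)} - 12\right)^{2} = - 55 \left(\frac{6 - 3}{1 - 3} - 12\right)^{2} = - 55 \left(\frac{1}{-2} \cdot 3 - 12\right)^{2} = - 55 \left(\left(- \frac{1}{2}\right) 3 - 12\right)^{2} = - 55 \left(- \frac{3}{2} - 12\right)^{2} = - 55 \left(- \frac{27}{2}\right)^{2} = \left(-55\right) \frac{729}{4} = - \frac{40095}{4}$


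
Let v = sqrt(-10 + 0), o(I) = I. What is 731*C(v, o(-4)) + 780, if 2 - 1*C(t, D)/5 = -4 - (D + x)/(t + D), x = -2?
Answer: 339090/13 + 10965*I*sqrt(10)/13 ≈ 26084.0 + 2667.3*I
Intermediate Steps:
v = I*sqrt(10) (v = sqrt(-10) = I*sqrt(10) ≈ 3.1623*I)
C(t, D) = 30 + 5*(-2 + D)/(D + t) (C(t, D) = 10 - 5*(-4 - (D - 2)/(t + D)) = 10 - 5*(-4 - (-2 + D)/(D + t)) = 10 + (20 + 5*(-2 + D)/(D + t)) = 30 + 5*(-2 + D)/(D + t))
731*C(v, o(-4)) + 780 = 731*(5*(-2 + 6*(I*sqrt(10)) + 7*(-4))/(-4 + I*sqrt(10))) + 780 = 731*(5*(-2 + 6*I*sqrt(10) - 28)/(-4 + I*sqrt(10))) + 780 = 731*(5*(-30 + 6*I*sqrt(10))/(-4 + I*sqrt(10))) + 780 = 3655*(-30 + 6*I*sqrt(10))/(-4 + I*sqrt(10)) + 780 = 780 + 3655*(-30 + 6*I*sqrt(10))/(-4 + I*sqrt(10))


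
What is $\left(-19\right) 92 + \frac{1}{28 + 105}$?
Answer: $- \frac{232483}{133} \approx -1748.0$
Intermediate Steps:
$\left(-19\right) 92 + \frac{1}{28 + 105} = -1748 + \frac{1}{133} = - \frac{232483}{133}$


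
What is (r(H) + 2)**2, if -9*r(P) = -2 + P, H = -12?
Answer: 1024/81 ≈ 12.642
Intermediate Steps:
r(P) = 2/9 - P/9 (r(P) = -(-2 + P)/9 = 2/9 - P/9)
(r(H) + 2)**2 = ((2/9 - 1/9*(-12)) + 2)**2 = ((2/9 + 4/3) + 2)**2 = (14/9 + 2)**2 = (32/9)**2 = 1024/81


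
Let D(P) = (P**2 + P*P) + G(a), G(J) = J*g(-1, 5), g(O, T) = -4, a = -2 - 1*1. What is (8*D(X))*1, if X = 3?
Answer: 240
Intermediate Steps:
a = -3 (a = -2 - 1 = -3)
G(J) = -4*J (G(J) = J*(-4) = -4*J)
D(P) = 12 + 2*P**2 (D(P) = (P**2 + P*P) - 4*(-3) = (P**2 + P**2) + 12 = 2*P**2 + 12 = 12 + 2*P**2)
(8*D(X))*1 = (8*(12 + 2*3**2))*1 = (8*(12 + 2*9))*1 = (8*(12 + 18))*1 = (8*30)*1 = 240*1 = 240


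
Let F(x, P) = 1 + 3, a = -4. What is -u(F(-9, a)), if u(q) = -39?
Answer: 39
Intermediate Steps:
F(x, P) = 4
-u(F(-9, a)) = -1*(-39) = 39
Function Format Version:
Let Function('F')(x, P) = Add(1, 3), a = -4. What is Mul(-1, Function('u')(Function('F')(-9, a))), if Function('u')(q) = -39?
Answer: 39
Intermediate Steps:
Function('F')(x, P) = 4
Mul(-1, Function('u')(Function('F')(-9, a))) = Mul(-1, -39) = 39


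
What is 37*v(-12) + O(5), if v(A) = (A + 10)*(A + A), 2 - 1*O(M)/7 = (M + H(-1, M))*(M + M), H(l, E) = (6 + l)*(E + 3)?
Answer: -1360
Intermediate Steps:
H(l, E) = (3 + E)*(6 + l) (H(l, E) = (6 + l)*(3 + E) = (3 + E)*(6 + l))
O(M) = 14 - 14*M*(15 + 6*M) (O(M) = 14 - 7*(M + (18 + 3*(-1) + 6*M + M*(-1)))*(M + M) = 14 - 7*(M + (18 - 3 + 6*M - M))*2*M = 14 - 7*(M + (15 + 5*M))*2*M = 14 - 7*(15 + 6*M)*2*M = 14 - 14*M*(15 + 6*M))
v(A) = 2*A*(10 + A) (v(A) = (10 + A)*(2*A) = 2*A*(10 + A))
37*v(-12) + O(5) = 37*(2*(-12)*(10 - 12)) + (14 - 210*5 - 84*5**2) = 37*(2*(-12)*(-2)) + (14 - 1050 - 84*25) = 37*48 + (14 - 1050 - 2100) = 1776 - 3136 = -1360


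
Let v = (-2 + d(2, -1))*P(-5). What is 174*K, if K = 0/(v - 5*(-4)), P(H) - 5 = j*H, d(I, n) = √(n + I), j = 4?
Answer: 0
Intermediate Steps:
d(I, n) = √(I + n)
P(H) = 5 + 4*H
v = 15 (v = (-2 + √(2 - 1))*(5 + 4*(-5)) = (-2 + √1)*(5 - 20) = (-2 + 1)*(-15) = -1*(-15) = 15)
K = 0 (K = 0/(15 - 5*(-4)) = 0/(15 + 20) = 0/35 = 0*(1/35) = 0)
174*K = 174*0 = 0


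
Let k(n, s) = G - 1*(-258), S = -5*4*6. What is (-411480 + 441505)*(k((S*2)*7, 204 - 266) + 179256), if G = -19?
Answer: 5389337375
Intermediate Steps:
S = -120 (S = -20*6 = -120)
k(n, s) = 239 (k(n, s) = -19 - 1*(-258) = -19 + 258 = 239)
(-411480 + 441505)*(k((S*2)*7, 204 - 266) + 179256) = (-411480 + 441505)*(239 + 179256) = 30025*179495 = 5389337375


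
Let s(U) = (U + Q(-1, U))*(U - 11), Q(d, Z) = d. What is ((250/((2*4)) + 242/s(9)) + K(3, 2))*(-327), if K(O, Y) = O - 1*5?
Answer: -36951/8 ≈ -4618.9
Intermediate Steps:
K(O, Y) = -5 + O (K(O, Y) = O - 5 = -5 + O)
s(U) = (-1 + U)*(-11 + U) (s(U) = (U - 1)*(U - 11) = (-1 + U)*(-11 + U))
((250/((2*4)) + 242/s(9)) + K(3, 2))*(-327) = ((250/((2*4)) + 242/(11 + 9² - 12*9)) + (-5 + 3))*(-327) = ((250/8 + 242/(11 + 81 - 108)) - 2)*(-327) = ((250*(⅛) + 242/(-16)) - 2)*(-327) = ((125/4 + 242*(-1/16)) - 2)*(-327) = ((125/4 - 121/8) - 2)*(-327) = (129/8 - 2)*(-327) = (113/8)*(-327) = -36951/8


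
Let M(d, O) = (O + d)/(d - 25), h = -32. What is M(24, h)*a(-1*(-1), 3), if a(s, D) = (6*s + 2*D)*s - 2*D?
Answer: 48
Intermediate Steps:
M(d, O) = (O + d)/(-25 + d)
a(s, D) = -2*D + s*(2*D + 6*s) (a(s, D) = (2*D + 6*s)*s - 2*D = s*(2*D + 6*s) - 2*D = -2*D + s*(2*D + 6*s))
M(24, h)*a(-1*(-1), 3) = ((-32 + 24)/(-25 + 24))*(-2*3 + 6*(-1*(-1))² + 2*3*(-1*(-1))) = (-8/(-1))*(-6 + 6*1² + 2*3*1) = (-1*(-8))*(-6 + 6*1 + 6) = 8*(-6 + 6 + 6) = 8*6 = 48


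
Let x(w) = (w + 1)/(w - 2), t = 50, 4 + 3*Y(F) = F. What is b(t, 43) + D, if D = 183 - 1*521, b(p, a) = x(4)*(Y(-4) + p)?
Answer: -659/3 ≈ -219.67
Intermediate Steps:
Y(F) = -4/3 + F/3
x(w) = (1 + w)/(-2 + w)
b(p, a) = -20/3 + 5*p/2 (b(p, a) = ((1 + 4)/(-2 + 4))*((-4/3 + (⅓)*(-4)) + p) = (5/2)*((-4/3 - 4/3) + p) = ((½)*5)*(-8/3 + p) = 5*(-8/3 + p)/2 = -20/3 + 5*p/2)
D = -338 (D = 183 - 521 = -338)
b(t, 43) + D = (-20/3 + (5/2)*50) - 338 = (-20/3 + 125) - 338 = 355/3 - 338 = -659/3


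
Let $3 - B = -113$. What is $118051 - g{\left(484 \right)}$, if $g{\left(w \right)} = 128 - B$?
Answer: $118039$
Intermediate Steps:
$B = 116$ ($B = 3 - -113 = 3 + 113 = 116$)
$g{\left(w \right)} = 12$ ($g{\left(w \right)} = 128 - 116 = 12$)
$118051 - g{\left(484 \right)} = 118051 - 12 = 118039$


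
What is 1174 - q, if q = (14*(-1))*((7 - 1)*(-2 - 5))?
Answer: 586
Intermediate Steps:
q = 588 (q = -84*(-7) = -14*(-42) = 588)
1174 - q = 1174 - 1*588 = 1174 - 588 = 586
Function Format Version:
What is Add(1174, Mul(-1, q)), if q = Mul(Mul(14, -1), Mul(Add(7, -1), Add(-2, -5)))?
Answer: 586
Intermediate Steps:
q = 588 (q = Mul(-14, Mul(6, -7)) = Mul(-14, -42) = 588)
Add(1174, Mul(-1, q)) = Add(1174, Mul(-1, 588)) = Add(1174, -588) = 586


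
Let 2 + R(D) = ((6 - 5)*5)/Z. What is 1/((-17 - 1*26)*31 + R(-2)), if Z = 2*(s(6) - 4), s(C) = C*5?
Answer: -52/69415 ≈ -0.00074912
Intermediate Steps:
s(C) = 5*C
Z = 52 (Z = 2*(5*6 - 4) = 2*(30 - 4) = 2*26 = 52)
R(D) = -99/52 (R(D) = -2 + ((6 - 5)*5)/52 = -2 + (1*5)*(1/52) = -2 + 5*(1/52) = -2 + 5/52 = -99/52)
1/((-17 - 1*26)*31 + R(-2)) = 1/((-17 - 1*26)*31 - 99/52) = 1/((-17 - 26)*31 - 99/52) = 1/(-43*31 - 99/52) = 1/(-1333 - 99/52) = 1/(-69415/52) = -52/69415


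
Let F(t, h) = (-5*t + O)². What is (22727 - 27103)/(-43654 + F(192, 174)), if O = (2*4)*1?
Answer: -2188/431325 ≈ -0.0050727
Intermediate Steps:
O = 8 (O = 8*1 = 8)
F(t, h) = (8 - 5*t)² (F(t, h) = (-5*t + 8)² = (8 - 5*t)²)
(22727 - 27103)/(-43654 + F(192, 174)) = (22727 - 27103)/(-43654 + (-8 + 5*192)²) = -4376/(-43654 + (-8 + 960)²) = -4376/(-43654 + 952²) = -4376/(-43654 + 906304) = -4376/862650 = -4376*1/862650 = -2188/431325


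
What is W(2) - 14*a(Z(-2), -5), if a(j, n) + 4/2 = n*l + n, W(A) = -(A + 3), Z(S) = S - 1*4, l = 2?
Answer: 233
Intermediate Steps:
Z(S) = -4 + S (Z(S) = S - 4 = -4 + S)
W(A) = -3 - A (W(A) = -(3 + A) = -3 - A)
a(j, n) = -2 + 3*n (a(j, n) = -2 + (n*2 + n) = -2 + (2*n + n) = -2 + 3*n)
W(2) - 14*a(Z(-2), -5) = (-3 - 1*2) - 14*(-2 + 3*(-5)) = (-3 - 2) - 14*(-2 - 15) = -5 - 14*(-17) = -5 + 238 = 233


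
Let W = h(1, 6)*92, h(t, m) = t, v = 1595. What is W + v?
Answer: 1687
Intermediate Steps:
W = 92 (W = 1*92 = 92)
W + v = 92 + 1595 = 1687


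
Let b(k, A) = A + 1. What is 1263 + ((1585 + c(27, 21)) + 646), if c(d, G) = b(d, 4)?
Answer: 3499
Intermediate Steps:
b(k, A) = 1 + A
c(d, G) = 5 (c(d, G) = 1 + 4 = 5)
1263 + ((1585 + c(27, 21)) + 646) = 1263 + ((1585 + 5) + 646) = 1263 + (1590 + 646) = 1263 + 2236 = 3499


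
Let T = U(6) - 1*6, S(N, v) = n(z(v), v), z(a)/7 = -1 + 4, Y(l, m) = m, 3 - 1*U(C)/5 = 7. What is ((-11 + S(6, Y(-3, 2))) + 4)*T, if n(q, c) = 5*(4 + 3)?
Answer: -728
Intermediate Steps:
U(C) = -20 (U(C) = 15 - 5*7 = 15 - 35 = -20)
z(a) = 21 (z(a) = 7*(-1 + 4) = 7*3 = 21)
n(q, c) = 35 (n(q, c) = 5*7 = 35)
S(N, v) = 35
T = -26 (T = -20 - 1*6 = -20 - 6 = -26)
((-11 + S(6, Y(-3, 2))) + 4)*T = ((-11 + 35) + 4)*(-26) = (24 + 4)*(-26) = 28*(-26) = -728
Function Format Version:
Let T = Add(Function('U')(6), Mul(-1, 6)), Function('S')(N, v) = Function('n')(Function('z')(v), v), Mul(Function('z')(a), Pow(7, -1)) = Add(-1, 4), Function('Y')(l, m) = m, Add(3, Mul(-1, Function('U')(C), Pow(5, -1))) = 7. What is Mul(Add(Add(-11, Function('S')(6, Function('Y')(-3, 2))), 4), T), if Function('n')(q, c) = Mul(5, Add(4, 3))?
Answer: -728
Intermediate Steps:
Function('U')(C) = -20 (Function('U')(C) = Add(15, Mul(-5, 7)) = Add(15, -35) = -20)
Function('z')(a) = 21 (Function('z')(a) = Mul(7, Add(-1, 4)) = Mul(7, 3) = 21)
Function('n')(q, c) = 35 (Function('n')(q, c) = Mul(5, 7) = 35)
Function('S')(N, v) = 35
T = -26 (T = Add(-20, Mul(-1, 6)) = Add(-20, -6) = -26)
Mul(Add(Add(-11, Function('S')(6, Function('Y')(-3, 2))), 4), T) = Mul(Add(Add(-11, 35), 4), -26) = Mul(Add(24, 4), -26) = Mul(28, -26) = -728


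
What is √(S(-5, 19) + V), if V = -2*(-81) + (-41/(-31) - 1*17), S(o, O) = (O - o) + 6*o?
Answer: 5*√5394/31 ≈ 11.846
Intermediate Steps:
S(o, O) = O + 5*o
V = 4536/31 (V = 162 + (-41*(-1/31) - 17) = 162 + (41/31 - 17) = 162 - 486/31 = 4536/31 ≈ 146.32)
√(S(-5, 19) + V) = √((19 + 5*(-5)) + 4536/31) = √((19 - 25) + 4536/31) = √(-6 + 4536/31) = √(4350/31) = 5*√5394/31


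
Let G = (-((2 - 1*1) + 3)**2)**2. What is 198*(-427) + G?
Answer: -84290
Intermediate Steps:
G = 256 (G = (-((2 - 1) + 3)**2)**2 = (-(1 + 3)**2)**2 = (-1*4**2)**2 = (-1*16)**2 = (-16)**2 = 256)
198*(-427) + G = 198*(-427) + 256 = -84546 + 256 = -84290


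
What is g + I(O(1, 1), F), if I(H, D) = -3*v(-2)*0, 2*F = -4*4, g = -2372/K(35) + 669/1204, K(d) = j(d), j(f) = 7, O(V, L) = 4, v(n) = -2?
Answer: -407315/1204 ≈ -338.30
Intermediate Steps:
K(d) = 7
g = -407315/1204 (g = -2372/7 + 669/1204 = -407315/1204 ≈ -338.30)
F = -8 (F = (-4*4)/2 = (½)*(-16) = -8)
I(H, D) = 0 (I(H, D) = -3*(-2)*0 = 6*0 = 0)
g + I(O(1, 1), F) = -407315/1204 + 0 = -407315/1204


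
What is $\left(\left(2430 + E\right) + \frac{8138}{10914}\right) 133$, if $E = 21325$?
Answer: $\frac{17241468832}{5457} \approx 3.1595 \cdot 10^{6}$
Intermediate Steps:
$\left(\left(2430 + E\right) + \frac{8138}{10914}\right) 133 = \left(\left(2430 + 21325\right) + \frac{8138}{10914}\right) 133 = \left(23755 + 8138 \cdot \frac{1}{10914}\right) 133 = \left(23755 + \frac{4069}{5457}\right) 133 = \frac{129635104}{5457} \cdot 133 = \frac{17241468832}{5457}$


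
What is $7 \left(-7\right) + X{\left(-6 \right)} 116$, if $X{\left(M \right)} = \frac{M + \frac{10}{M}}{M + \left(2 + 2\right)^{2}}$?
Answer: $- \frac{2069}{15} \approx -137.93$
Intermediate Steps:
$X{\left(M \right)} = \frac{M + \frac{10}{M}}{16 + M}$ ($X{\left(M \right)} = \frac{M + \frac{10}{M}}{M + 4^{2}} = \frac{M + \frac{10}{M}}{M + 16} = \frac{M + \frac{10}{M}}{16 + M}$)
$7 \left(-7\right) + X{\left(-6 \right)} 116 = 7 \left(-7\right) + \frac{10 + \left(-6\right)^{2}}{\left(-6\right) \left(16 - 6\right)} 116 = -49 + - \frac{10 + 36}{6 \cdot 10} \cdot 116 = -49 + \left(- \frac{1}{6}\right) \frac{1}{10} \cdot 46 \cdot 116 = -49 - \frac{1334}{15} = - \frac{2069}{15}$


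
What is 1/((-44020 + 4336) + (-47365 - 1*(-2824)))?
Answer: -1/84225 ≈ -1.1873e-5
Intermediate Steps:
1/((-44020 + 4336) + (-47365 - 1*(-2824))) = 1/(-39684 + (-47365 + 2824)) = 1/(-39684 - 44541) = 1/(-84225) = -1/84225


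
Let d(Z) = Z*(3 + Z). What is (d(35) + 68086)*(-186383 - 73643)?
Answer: -18049964816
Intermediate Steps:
(d(35) + 68086)*(-186383 - 73643) = (35*(3 + 35) + 68086)*(-186383 - 73643) = (35*38 + 68086)*(-260026) = (1330 + 68086)*(-260026) = 69416*(-260026) = -18049964816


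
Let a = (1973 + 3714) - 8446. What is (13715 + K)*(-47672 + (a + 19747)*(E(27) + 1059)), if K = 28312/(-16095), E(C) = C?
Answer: 4061434925338448/16095 ≈ 2.5234e+11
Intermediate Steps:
K = -28312/16095 (K = 28312*(-1/16095) = -28312/16095 ≈ -1.7591)
a = -2759 (a = 5687 - 8446 = -2759)
(13715 + K)*(-47672 + (a + 19747)*(E(27) + 1059)) = (13715 - 28312/16095)*(-47672 + (-2759 + 19747)*(27 + 1059)) = 220714613*(-47672 + 16988*1086)/16095 = 220714613*(-47672 + 18448968)/16095 = (220714613/16095)*18401296 = 4061434925338448/16095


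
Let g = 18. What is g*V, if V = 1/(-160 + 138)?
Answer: -9/11 ≈ -0.81818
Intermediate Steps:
V = -1/22 (V = 1/(-22) = -1/22 ≈ -0.045455)
g*V = 18*(-1/22) = -9/11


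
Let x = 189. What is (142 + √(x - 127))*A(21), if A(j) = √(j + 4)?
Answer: 710 + 5*√62 ≈ 749.37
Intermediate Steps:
A(j) = √(4 + j)
(142 + √(x - 127))*A(21) = (142 + √(189 - 127))*√(4 + 21) = (142 + √62)*√25 = (142 + √62)*5 = 710 + 5*√62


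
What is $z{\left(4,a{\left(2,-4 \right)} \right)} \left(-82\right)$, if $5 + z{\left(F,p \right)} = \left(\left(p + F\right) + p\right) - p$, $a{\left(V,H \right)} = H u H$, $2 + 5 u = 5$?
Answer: $- \frac{3526}{5} \approx -705.2$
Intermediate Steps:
$u = \frac{3}{5}$ ($u = - \frac{2}{5} + \frac{1}{5} \cdot 5 = - \frac{2}{5} + 1 = \frac{3}{5} \approx 0.6$)
$a{\left(V,H \right)} = \frac{3 H^{2}}{5}$ ($a{\left(V,H \right)} = H \frac{3}{5} H = \frac{3 H}{5} H = \frac{3 H^{2}}{5}$)
$z{\left(F,p \right)} = -5 + F + p$ ($z{\left(F,p \right)} = -5 + \left(\left(\left(p + F\right) + p\right) - p\right) = -5 + \left(\left(\left(F + p\right) + p\right) - p\right) = -5 + \left(\left(F + 2 p\right) - p\right) = -5 + \left(F + p\right) = -5 + F + p$)
$z{\left(4,a{\left(2,-4 \right)} \right)} \left(-82\right) = \left(-5 + 4 + \frac{3 \left(-4\right)^{2}}{5}\right) \left(-82\right) = \left(-5 + 4 + \frac{3}{5} \cdot 16\right) \left(-82\right) = \left(-5 + 4 + \frac{48}{5}\right) \left(-82\right) = \frac{43}{5} \left(-82\right) = - \frac{3526}{5}$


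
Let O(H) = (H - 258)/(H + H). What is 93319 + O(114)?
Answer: 1773049/19 ≈ 93318.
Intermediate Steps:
O(H) = (-258 + H)/(2*H) (O(H) = (-258 + H)/((2*H)) = (-258 + H)*(1/(2*H)) = (-258 + H)/(2*H))
93319 + O(114) = 93319 + (1/2)*(-258 + 114)/114 = 93319 + (1/2)*(1/114)*(-144) = 93319 - 12/19 = 1773049/19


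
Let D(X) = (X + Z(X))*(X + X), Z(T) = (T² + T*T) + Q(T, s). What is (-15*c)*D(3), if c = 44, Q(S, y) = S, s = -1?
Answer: -95040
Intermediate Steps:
Z(T) = T + 2*T² (Z(T) = (T² + T*T) + T = (T² + T²) + T = 2*T² + T = T + 2*T²)
D(X) = 2*X*(X + X*(1 + 2*X)) (D(X) = (X + X*(1 + 2*X))*(X + X) = (X + X*(1 + 2*X))*(2*X) = 2*X*(X + X*(1 + 2*X)))
(-15*c)*D(3) = (-15*44)*(4*3²*(1 + 3)) = -2640*9*4 = -660*144 = -95040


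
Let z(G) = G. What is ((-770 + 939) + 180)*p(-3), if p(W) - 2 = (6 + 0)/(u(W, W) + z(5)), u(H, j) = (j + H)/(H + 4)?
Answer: -1396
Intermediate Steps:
u(H, j) = (H + j)/(4 + H)
p(W) = 2 + 6/(5 + 2*W/(4 + W)) (p(W) = 2 + (6 + 0)/((W + W)/(4 + W) + 5) = 2 + 6/((2*W)/(4 + W) + 5) = 2 + 6/(2*W/(4 + W) + 5) = 2 + 6/(5 + 2*W/(4 + W)))
((-770 + 939) + 180)*p(-3) = ((-770 + 939) + 180)*(4*(16 + 5*(-3))/(20 + 7*(-3))) = (169 + 180)*(4*(16 - 15)/(20 - 21)) = 349*(4*1/(-1)) = 349*(4*(-1)*1) = 349*(-4) = -1396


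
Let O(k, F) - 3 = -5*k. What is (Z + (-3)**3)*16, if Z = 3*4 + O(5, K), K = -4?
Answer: -592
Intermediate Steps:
O(k, F) = 3 - 5*k
Z = -10 (Z = 3*4 + (3 - 5*5) = 12 + (3 - 25) = 12 - 22 = -10)
(Z + (-3)**3)*16 = (-10 + (-3)**3)*16 = (-10 - 27)*16 = -37*16 = -592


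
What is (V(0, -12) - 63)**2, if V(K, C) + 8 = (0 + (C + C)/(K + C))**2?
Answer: 4489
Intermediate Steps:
V(K, C) = -8 + 4*C**2/(C + K)**2 (V(K, C) = -8 + (0 + (C + C)/(K + C))**2 = -8 + (0 + (2*C)/(C + K))**2 = -8 + (0 + 2*C/(C + K))**2 = -8 + (2*C/(C + K))**2 = -8 + 4*C**2/(C + K)**2)
(V(0, -12) - 63)**2 = ((-8 + 4*(-12)**2/(-12 + 0)**2) - 63)**2 = ((-8 + 4*144/(-12)**2) - 63)**2 = ((-8 + 4*144*(1/144)) - 63)**2 = ((-8 + 4) - 63)**2 = (-4 - 63)**2 = (-67)**2 = 4489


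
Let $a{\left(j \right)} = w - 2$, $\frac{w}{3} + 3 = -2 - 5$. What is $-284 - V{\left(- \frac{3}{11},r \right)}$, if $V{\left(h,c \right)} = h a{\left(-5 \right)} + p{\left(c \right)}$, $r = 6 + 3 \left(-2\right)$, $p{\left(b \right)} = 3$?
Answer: $- \frac{3253}{11} \approx -295.73$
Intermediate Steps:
$w = -30$ ($w = -9 + 3 \left(-2 - 5\right) = -9 + 3 \left(-7\right) = -9 - 21 = -30$)
$a{\left(j \right)} = -32$ ($a{\left(j \right)} = -30 - 2 = -32$)
$r = 0$ ($r = 6 - 6 = 0$)
$V{\left(h,c \right)} = 3 - 32 h$ ($V{\left(h,c \right)} = h \left(-32\right) + 3 = - 32 h + 3 = 3 - 32 h$)
$-284 - V{\left(- \frac{3}{11},r \right)} = -284 - \left(3 - 32 \left(- \frac{3}{11}\right)\right) = -284 - \left(3 - 32 \left(\left(-3\right) \frac{1}{11}\right)\right) = -284 - \left(3 - - \frac{96}{11}\right) = -284 - \left(3 + \frac{96}{11}\right) = -284 - \frac{129}{11} = - \frac{3253}{11}$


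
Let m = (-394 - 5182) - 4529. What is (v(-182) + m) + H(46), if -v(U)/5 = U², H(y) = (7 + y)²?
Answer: -172916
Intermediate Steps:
m = -10105 (m = -5576 - 4529 = -10105)
v(U) = -5*U²
(v(-182) + m) + H(46) = (-5*(-182)² - 10105) + (7 + 46)² = (-5*33124 - 10105) + 53² = (-165620 - 10105) + 2809 = -175725 + 2809 = -172916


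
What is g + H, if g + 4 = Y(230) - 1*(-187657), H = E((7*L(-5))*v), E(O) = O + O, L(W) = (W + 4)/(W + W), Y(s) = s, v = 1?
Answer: 939422/5 ≈ 1.8788e+5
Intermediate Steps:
L(W) = (4 + W)/(2*W) (L(W) = (4 + W)/((2*W)) = (4 + W)*(1/(2*W)) = (4 + W)/(2*W))
E(O) = 2*O
H = 7/5 (H = 2*((7*((½)*(4 - 5)/(-5)))*1) = 2*((7*((½)*(-⅕)*(-1)))*1) = 2*((7*(⅒))*1) = 2*((7/10)*1) = 2*(7/10) = 7/5 ≈ 1.4000)
g = 187883 (g = -4 + (230 - 1*(-187657)) = -4 + (230 + 187657) = -4 + 187887 = 187883)
g + H = 187883 + 7/5 = 939422/5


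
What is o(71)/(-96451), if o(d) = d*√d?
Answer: -71*√71/96451 ≈ -0.0062027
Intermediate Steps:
o(d) = d^(3/2)
o(71)/(-96451) = 71^(3/2)/(-96451) = (71*√71)*(-1/96451) = -71*√71/96451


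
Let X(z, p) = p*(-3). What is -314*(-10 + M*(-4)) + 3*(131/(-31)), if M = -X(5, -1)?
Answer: -19861/31 ≈ -640.68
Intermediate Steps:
X(z, p) = -3*p
M = -3 (M = -(-3)*(-1) = -1*3 = -3)
-314*(-10 + M*(-4)) + 3*(131/(-31)) = -314*(-10 - 3*(-4)) + 3*(131/(-31)) = -314*(-10 + 12) + 3*(131*(-1/31)) = -314*2 + 3*(-131/31) = -628 - 393/31 = -19861/31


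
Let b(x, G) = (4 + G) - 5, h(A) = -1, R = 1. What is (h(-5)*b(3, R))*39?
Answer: 0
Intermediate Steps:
b(x, G) = -1 + G
(h(-5)*b(3, R))*39 = -(-1 + 1)*39 = -1*0*39 = 0*39 = 0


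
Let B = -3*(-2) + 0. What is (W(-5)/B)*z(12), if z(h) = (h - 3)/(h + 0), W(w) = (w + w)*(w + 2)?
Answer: 15/4 ≈ 3.7500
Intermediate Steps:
B = 6 (B = 6 + 0 = 6)
W(w) = 2*w*(2 + w) (W(w) = (2*w)*(2 + w) = 2*w*(2 + w))
z(h) = (-3 + h)/h
(W(-5)/B)*z(12) = ((2*(-5)*(2 - 5))/6)*((-3 + 12)/12) = ((2*(-5)*(-3))*(⅙))*((1/12)*9) = (30*(⅙))*(¾) = 5*(¾) = 15/4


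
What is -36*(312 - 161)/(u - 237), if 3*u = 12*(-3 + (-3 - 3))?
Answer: 1812/91 ≈ 19.912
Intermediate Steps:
u = -36 (u = (12*(-3 + (-3 - 3)))/3 = (12*(-3 - 6))/3 = (12*(-9))/3 = (1/3)*(-108) = -36)
-36*(312 - 161)/(u - 237) = -36*(312 - 161)/(-36 - 237) = -36/((-273/151)) = -36/((-273*1/151)) = -36/(-273/151) = -36*(-151/273) = 1812/91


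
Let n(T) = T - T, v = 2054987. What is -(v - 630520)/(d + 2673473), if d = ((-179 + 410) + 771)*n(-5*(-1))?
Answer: -129497/243043 ≈ -0.53281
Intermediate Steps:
n(T) = 0
d = 0 (d = ((-179 + 410) + 771)*0 = (231 + 771)*0 = 1002*0 = 0)
-(v - 630520)/(d + 2673473) = -(2054987 - 630520)/(0 + 2673473) = -1424467/2673473 = -1*129497/243043 = -129497/243043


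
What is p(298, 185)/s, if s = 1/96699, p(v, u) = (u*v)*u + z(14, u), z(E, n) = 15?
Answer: 986239386435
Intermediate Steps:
p(v, u) = 15 + v*u² (p(v, u) = (u*v)*u + 15 = v*u² + 15 = 15 + v*u²)
s = 1/96699 ≈ 1.0341e-5
p(298, 185)/s = (15 + 298*185²)/(1/96699) = (15 + 298*34225)*96699 = (15 + 10199050)*96699 = 10199065*96699 = 986239386435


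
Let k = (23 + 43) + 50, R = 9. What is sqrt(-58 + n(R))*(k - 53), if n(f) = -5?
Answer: 189*I*sqrt(7) ≈ 500.05*I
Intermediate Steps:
k = 116 (k = 66 + 50 = 116)
sqrt(-58 + n(R))*(k - 53) = sqrt(-58 - 5)*(116 - 53) = sqrt(-63)*63 = (3*I*sqrt(7))*63 = 189*I*sqrt(7)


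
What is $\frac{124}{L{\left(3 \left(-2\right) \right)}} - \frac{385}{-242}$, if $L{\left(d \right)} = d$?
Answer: $- \frac{1259}{66} \approx -19.076$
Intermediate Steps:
$\frac{124}{L{\left(3 \left(-2\right) \right)}} - \frac{385}{-242} = \frac{124}{3 \left(-2\right)} - \frac{385}{-242} = \frac{124}{-6} - - \frac{35}{22} = 124 \left(- \frac{1}{6}\right) + \frac{35}{22} = - \frac{62}{3} + \frac{35}{22} = - \frac{1259}{66}$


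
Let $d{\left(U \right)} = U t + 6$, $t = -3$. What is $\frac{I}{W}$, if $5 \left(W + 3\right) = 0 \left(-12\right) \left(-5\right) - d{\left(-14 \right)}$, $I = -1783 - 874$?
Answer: $\frac{13285}{63} \approx 210.87$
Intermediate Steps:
$d{\left(U \right)} = 6 - 3 U$ ($d{\left(U \right)} = U \left(-3\right) + 6 = - 3 U + 6 = 6 - 3 U$)
$I = -2657$
$W = - \frac{63}{5}$ ($W = -3 + \frac{0 \left(-12\right) \left(-5\right) - \left(6 - -42\right)}{5} = -3 + \frac{0 \left(-5\right) - \left(6 + 42\right)}{5} = -3 + \frac{0 - 48}{5} = -3 + \frac{1}{5} \left(-48\right) = -3 - \frac{48}{5} = - \frac{63}{5} \approx -12.6$)
$\frac{I}{W} = - \frac{2657}{- \frac{63}{5}} = \left(-2657\right) \left(- \frac{5}{63}\right) = \frac{13285}{63}$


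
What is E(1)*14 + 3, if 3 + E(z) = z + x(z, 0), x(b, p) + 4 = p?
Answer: -81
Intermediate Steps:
x(b, p) = -4 + p
E(z) = -7 + z (E(z) = -3 + (z + (-4 + 0)) = -3 + (z - 4) = -3 + (-4 + z) = -7 + z)
E(1)*14 + 3 = (-7 + 1)*14 + 3 = -6*14 + 3 = -84 + 3 = -81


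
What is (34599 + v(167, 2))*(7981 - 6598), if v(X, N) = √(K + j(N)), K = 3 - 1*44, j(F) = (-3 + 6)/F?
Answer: 47850417 + 1383*I*√158/2 ≈ 4.785e+7 + 8692.0*I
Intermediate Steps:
j(F) = 3/F
K = -41 (K = 3 - 44 = -41)
v(X, N) = √(-41 + 3/N)
(34599 + v(167, 2))*(7981 - 6598) = (34599 + √(-41 + 3/2))*(7981 - 6598) = (34599 + √(-41 + 3*(½)))*1383 = (34599 + √(-41 + 3/2))*1383 = (34599 + √(-79/2))*1383 = (34599 + I*√158/2)*1383 = 47850417 + 1383*I*√158/2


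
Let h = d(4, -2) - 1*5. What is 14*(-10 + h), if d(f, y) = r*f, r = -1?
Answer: -266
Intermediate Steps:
d(f, y) = -f
h = -9 (h = -1*4 - 1*5 = -4 - 5 = -9)
14*(-10 + h) = 14*(-10 - 9) = 14*(-19) = -266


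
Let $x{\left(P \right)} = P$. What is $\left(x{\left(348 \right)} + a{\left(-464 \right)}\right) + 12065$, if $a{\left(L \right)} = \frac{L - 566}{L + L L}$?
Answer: $\frac{1333354293}{107416} \approx 12413.0$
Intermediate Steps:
$a{\left(L \right)} = \frac{-566 + L}{L + L^{2}}$
$\left(x{\left(348 \right)} + a{\left(-464 \right)}\right) + 12065 = \left(348 + \frac{-566 - 464}{\left(-464\right) \left(1 - 464\right)}\right) + 12065 = \left(348 - \frac{1}{464} \frac{1}{-463} \left(-1030\right)\right) + 12065 = \left(348 - \left(- \frac{1}{214832}\right) \left(-1030\right)\right) + 12065 = \left(348 - \frac{515}{107416}\right) + 12065 = \frac{37380253}{107416} + 12065 = \frac{1333354293}{107416}$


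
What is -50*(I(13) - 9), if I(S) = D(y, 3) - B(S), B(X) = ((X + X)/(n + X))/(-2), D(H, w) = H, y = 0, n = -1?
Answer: 2375/6 ≈ 395.83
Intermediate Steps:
B(X) = -X/(-1 + X) (B(X) = ((X + X)/(-1 + X))/(-2) = ((2*X)/(-1 + X))*(-½) = (2*X/(-1 + X))*(-½) = -X/(-1 + X))
I(S) = S/(-1 + S) (I(S) = 0 - (-1)*S/(-1 + S) = 0 + S/(-1 + S) = S/(-1 + S))
-50*(I(13) - 9) = -50*(13/(-1 + 13) - 9) = -50*(13/12 - 9) = -50*(-95/12) = 2375/6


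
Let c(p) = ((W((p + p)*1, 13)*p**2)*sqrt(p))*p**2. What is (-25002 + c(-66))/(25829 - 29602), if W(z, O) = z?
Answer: 25002/3773 + 227696832*I*sqrt(66)/343 ≈ 6.6266 + 5.3931e+6*I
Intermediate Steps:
c(p) = 2*p**(11/2) (c(p) = ((((p + p)*1)*p**2)*sqrt(p))*p**2 = ((((2*p)*1)*p**2)*sqrt(p))*p**2 = (((2*p)*p**2)*sqrt(p))*p**2 = ((2*p**3)*sqrt(p))*p**2 = (2*p**(7/2))*p**2 = 2*p**(11/2))
(-25002 + c(-66))/(25829 - 29602) = (-25002 + 2*(-66)**(11/2))/(25829 - 29602) = (-25002 + 2*(-1252332576*I*sqrt(66)))/(-3773) = (-25002 - 2504665152*I*sqrt(66))*(-1/3773) = 25002/3773 + 227696832*I*sqrt(66)/343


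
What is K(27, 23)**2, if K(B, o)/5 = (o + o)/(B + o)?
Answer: 529/25 ≈ 21.160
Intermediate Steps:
K(B, o) = 10*o/(B + o) (K(B, o) = 5*((o + o)/(B + o)) = 5*((2*o)/(B + o)) = 5*(2*o/(B + o)) = 10*o/(B + o))
K(27, 23)**2 = (10*23/(27 + 23))**2 = (10*23/50)**2 = (10*23*(1/50))**2 = (23/5)**2 = 529/25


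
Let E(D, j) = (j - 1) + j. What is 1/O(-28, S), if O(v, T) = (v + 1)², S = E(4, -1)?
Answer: 1/729 ≈ 0.0013717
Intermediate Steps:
E(D, j) = -1 + 2*j (E(D, j) = (-1 + j) + j = -1 + 2*j)
S = -3 (S = -1 + 2*(-1) = -1 - 2 = -3)
O(v, T) = (1 + v)²
1/O(-28, S) = 1/((1 - 28)²) = 1/((-27)²) = 1/729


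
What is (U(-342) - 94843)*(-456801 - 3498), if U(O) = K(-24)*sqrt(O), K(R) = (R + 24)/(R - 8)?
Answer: 43656138057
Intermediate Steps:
K(R) = (24 + R)/(-8 + R)
U(O) = 0 (U(O) = ((24 - 24)/(-8 - 24))*sqrt(O) = (0/(-32))*sqrt(O) = (-1/32*0)*sqrt(O) = 0*sqrt(O) = 0)
(U(-342) - 94843)*(-456801 - 3498) = (0 - 94843)*(-456801 - 3498) = -94843*(-460299) = 43656138057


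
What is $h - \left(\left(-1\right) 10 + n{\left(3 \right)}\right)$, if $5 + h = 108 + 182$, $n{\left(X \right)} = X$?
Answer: $292$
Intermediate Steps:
$h = 285$ ($h = -5 + \left(108 + 182\right) = -5 + 290 = 285$)
$h - \left(\left(-1\right) 10 + n{\left(3 \right)}\right) = 285 - \left(\left(-1\right) 10 + 3\right) = 285 - \left(-10 + 3\right) = 285 - -7 = 285 + 7 = 292$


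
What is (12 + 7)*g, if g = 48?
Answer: 912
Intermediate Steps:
(12 + 7)*g = (12 + 7)*48 = 19*48 = 912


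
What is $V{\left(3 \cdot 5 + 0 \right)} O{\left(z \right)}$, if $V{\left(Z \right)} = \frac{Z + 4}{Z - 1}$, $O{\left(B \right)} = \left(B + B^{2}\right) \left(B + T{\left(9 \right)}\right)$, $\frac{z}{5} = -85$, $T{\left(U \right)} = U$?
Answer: $- \frac{712150400}{7} \approx -1.0174 \cdot 10^{8}$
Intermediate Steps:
$z = -425$ ($z = 5 \left(-85\right) = -425$)
$O{\left(B \right)} = \left(9 + B\right) \left(B + B^{2}\right)$ ($O{\left(B \right)} = \left(B + B^{2}\right) \left(B + 9\right) = \left(B + B^{2}\right) \left(9 + B\right) = \left(9 + B\right) \left(B + B^{2}\right)$)
$V{\left(Z \right)} = \frac{4 + Z}{-1 + Z}$
$V{\left(3 \cdot 5 + 0 \right)} O{\left(z \right)} = \frac{4 + \left(3 \cdot 5 + 0\right)}{-1 + \left(3 \cdot 5 + 0\right)} \left(- 425 \left(9 + \left(-425\right)^{2} + 10 \left(-425\right)\right)\right) = \frac{4 + \left(15 + 0\right)}{-1 + \left(15 + 0\right)} \left(- 425 \left(9 + 180625 - 4250\right)\right) = \frac{4 + 15}{-1 + 15} \left(\left(-425\right) 176384\right) = \frac{1}{14} \cdot 19 \left(-74963200\right) = \frac{19}{14} \left(-74963200\right) = - \frac{712150400}{7}$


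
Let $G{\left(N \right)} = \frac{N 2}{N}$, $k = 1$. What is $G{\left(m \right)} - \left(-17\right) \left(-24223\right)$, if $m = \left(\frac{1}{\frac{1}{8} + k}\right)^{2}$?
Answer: $-411789$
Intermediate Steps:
$m = \frac{64}{81}$ ($m = \left(\frac{1}{\frac{1}{8} + 1}\right)^{2} = \left(\frac{1}{\frac{9}{8}}\right)^{2} = \left(\frac{8}{9}\right)^{2} = \frac{64}{81} \approx 0.79012$)
$G{\left(N \right)} = 2$ ($G{\left(N \right)} = \frac{2 N}{N} = 2$)
$G{\left(m \right)} - \left(-17\right) \left(-24223\right) = 2 - \left(-17\right) \left(-24223\right) = 2 - 411791 = -411789$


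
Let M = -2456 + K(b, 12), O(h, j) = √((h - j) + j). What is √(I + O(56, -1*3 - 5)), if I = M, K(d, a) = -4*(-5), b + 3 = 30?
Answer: √(-2436 + 2*√14) ≈ 49.28*I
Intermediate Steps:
b = 27 (b = -3 + 30 = 27)
K(d, a) = 20
O(h, j) = √h
M = -2436 (M = -2456 + 20 = -2436)
I = -2436
√(I + O(56, -1*3 - 5)) = √(-2436 + √56) = √(-2436 + 2*√14)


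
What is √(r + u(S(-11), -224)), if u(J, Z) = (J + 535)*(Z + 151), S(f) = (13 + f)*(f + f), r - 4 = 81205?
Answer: √45366 ≈ 212.99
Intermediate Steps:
r = 81209 (r = 4 + 81205 = 81209)
S(f) = 2*f*(13 + f) (S(f) = (13 + f)*(2*f) = 2*f*(13 + f))
u(J, Z) = (151 + Z)*(535 + J) (u(J, Z) = (535 + J)*(151 + Z) = (151 + Z)*(535 + J))
√(r + u(S(-11), -224)) = √(81209 + (80785 + 151*(2*(-11)*(13 - 11)) + 535*(-224) + (2*(-11)*(13 - 11))*(-224))) = √(81209 + (80785 + 151*(2*(-11)*2) - 119840 + (2*(-11)*2)*(-224))) = √(81209 + (80785 + 151*(-44) - 119840 - 44*(-224))) = √(81209 + (80785 - 6644 - 119840 + 9856)) = √(81209 - 35843) = √45366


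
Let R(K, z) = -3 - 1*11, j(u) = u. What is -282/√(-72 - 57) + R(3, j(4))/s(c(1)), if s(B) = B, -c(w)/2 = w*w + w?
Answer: 7/2 + 94*I*√129/43 ≈ 3.5 + 24.829*I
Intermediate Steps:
R(K, z) = -14 (R(K, z) = -3 - 11 = -14)
c(w) = -2*w - 2*w² (c(w) = -2*(w*w + w) = -2*(w² + w) = -2*(w + w²) = -2*w - 2*w²)
-282/√(-72 - 57) + R(3, j(4))/s(c(1)) = -282/√(-72 - 57) - 14*(-1/(2*(1 + 1))) = -282*(-I*√129/129) - 14/((-2*1*2)) = -282*(-I*√129/129) - 14/(-4) = -(-94)*I*√129/43 - 14*(-¼) = 94*I*√129/43 + 7/2 = 7/2 + 94*I*√129/43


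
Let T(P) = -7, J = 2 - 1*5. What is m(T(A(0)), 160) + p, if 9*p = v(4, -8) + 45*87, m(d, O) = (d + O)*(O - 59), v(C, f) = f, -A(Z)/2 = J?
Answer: 142984/9 ≈ 15887.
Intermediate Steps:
J = -3 (J = 2 - 5 = -3)
A(Z) = 6 (A(Z) = -2*(-3) = 6)
m(d, O) = (-59 + O)*(O + d) (m(d, O) = (O + d)*(-59 + O) = (-59 + O)*(O + d))
p = 3907/9 (p = (-8 + 45*87)/9 = (-8 + 3915)/9 = (⅑)*3907 = 3907/9 ≈ 434.11)
m(T(A(0)), 160) + p = (160² - 59*160 - 59*(-7) + 160*(-7)) + 3907/9 = (25600 - 9440 + 413 - 1120) + 3907/9 = 15453 + 3907/9 = 142984/9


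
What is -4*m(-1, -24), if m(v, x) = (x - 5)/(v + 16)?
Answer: 116/15 ≈ 7.7333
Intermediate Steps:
m(v, x) = (-5 + x)/(16 + v)
-4*m(-1, -24) = -4*(-5 - 24)/(16 - 1) = -4*(-29)/15 = -4*(-29/15) = 116/15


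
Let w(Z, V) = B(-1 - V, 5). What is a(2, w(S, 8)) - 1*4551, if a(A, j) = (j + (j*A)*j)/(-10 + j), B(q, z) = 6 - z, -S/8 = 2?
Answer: -13654/3 ≈ -4551.3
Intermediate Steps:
S = -16 (S = -8*2 = -16)
w(Z, V) = 1 (w(Z, V) = 6 - 1*5 = 6 - 5 = 1)
a(A, j) = (j + A*j**2)/(-10 + j) (a(A, j) = (j + (A*j)*j)/(-10 + j) = (j + A*j**2)/(-10 + j))
a(2, w(S, 8)) - 1*4551 = 1*(1 + 2*1)/(-10 + 1) - 1*4551 = 1*(1 + 2)/(-9) - 4551 = 1*(-1/9)*3 - 4551 = -1/3 - 4551 = -13654/3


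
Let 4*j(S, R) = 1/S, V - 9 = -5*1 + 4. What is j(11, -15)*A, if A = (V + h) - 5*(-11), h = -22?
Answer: 41/44 ≈ 0.93182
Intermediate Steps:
V = 8 (V = 9 + (-5*1 + 4) = 9 + (-5 + 4) = 9 - 1 = 8)
A = 41 (A = (8 - 22) - 5*(-11) = -14 + 55 = 41)
j(S, R) = 1/(4*S)
j(11, -15)*A = ((¼)/11)*41 = ((¼)*(1/11))*41 = (1/44)*41 = 41/44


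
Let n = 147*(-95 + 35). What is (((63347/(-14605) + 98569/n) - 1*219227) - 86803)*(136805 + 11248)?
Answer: -389118712133238707/8587740 ≈ -4.5311e+10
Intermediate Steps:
n = -8820 (n = 147*(-60) = -8820)
(((63347/(-14605) + 98569/n) - 1*219227) - 86803)*(136805 + 11248) = (((63347/(-14605) + 98569/(-8820)) - 1*219227) - 86803)*(136805 + 11248) = (((63347*(-1/14605) + 98569*(-1/8820)) - 219227) - 86803)*148053 = (((-63347/14605 - 98569/8820) - 219227) - 86803)*148053 = ((-399664157/25763220 - 219227) - 86803)*148053 = (-5648393095097/25763220 - 86803)*148053 = -7884717880757/25763220*148053 = -389118712133238707/8587740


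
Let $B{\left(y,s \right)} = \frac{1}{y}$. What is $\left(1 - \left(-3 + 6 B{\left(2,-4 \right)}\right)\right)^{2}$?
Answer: $1$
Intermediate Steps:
$\left(1 - \left(-3 + 6 B{\left(2,-4 \right)}\right)\right)^{2} = \left(1 + \left(- \frac{6}{2} + 3\right)\right)^{2} = \left(1 + \left(\left(-6\right) \frac{1}{2} + 3\right)\right)^{2} = \left(1 + \left(-3 + 3\right)\right)^{2} = \left(1 + 0\right)^{2} = 1^{2} = 1$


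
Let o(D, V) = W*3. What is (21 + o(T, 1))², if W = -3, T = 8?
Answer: 144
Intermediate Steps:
o(D, V) = -9 (o(D, V) = -3*3 = -9)
(21 + o(T, 1))² = (21 - 9)² = 12² = 144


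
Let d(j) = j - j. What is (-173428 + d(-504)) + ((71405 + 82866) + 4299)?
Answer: -14858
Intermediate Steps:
d(j) = 0
(-173428 + d(-504)) + ((71405 + 82866) + 4299) = (-173428 + 0) + ((71405 + 82866) + 4299) = -173428 + (154271 + 4299) = -173428 + 158570 = -14858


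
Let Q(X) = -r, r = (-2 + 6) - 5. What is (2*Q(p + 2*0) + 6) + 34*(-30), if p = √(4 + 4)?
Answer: -1012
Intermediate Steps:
p = 2*√2 (p = √8 = 2*√2 ≈ 2.8284)
r = -1 (r = 4 - 5 = -1)
Q(X) = 1 (Q(X) = -1*(-1) = 1)
(2*Q(p + 2*0) + 6) + 34*(-30) = (2*1 + 6) + 34*(-30) = (2 + 6) - 1020 = 8 - 1020 = -1012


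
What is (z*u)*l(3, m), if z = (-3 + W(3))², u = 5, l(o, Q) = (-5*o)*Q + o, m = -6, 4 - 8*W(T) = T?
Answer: 245985/64 ≈ 3843.5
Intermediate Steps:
W(T) = ½ - T/8
l(o, Q) = o - 5*Q*o (l(o, Q) = -5*Q*o + o = o - 5*Q*o)
z = 529/64 (z = (-3 + (½ - ⅛*3))² = (-3 + (½ - 3/8))² = (-3 + ⅛)² = (-23/8)² = 529/64 ≈ 8.2656)
(z*u)*l(3, m) = ((529/64)*5)*(3*(1 - 5*(-6))) = 2645*(3*(1 + 30))/64 = 2645*(3*31)/64 = (2645/64)*93 = 245985/64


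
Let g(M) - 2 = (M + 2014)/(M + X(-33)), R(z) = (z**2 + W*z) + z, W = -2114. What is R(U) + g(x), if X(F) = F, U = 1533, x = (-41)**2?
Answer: -1465295729/1648 ≈ -8.8914e+5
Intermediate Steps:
x = 1681
R(z) = z**2 - 2113*z (R(z) = (z**2 - 2114*z) + z = z**2 - 2113*z)
g(M) = 2 + (2014 + M)/(-33 + M) (g(M) = 2 + (M + 2014)/(M - 33) = 2 + (2014 + M)/(-33 + M))
R(U) + g(x) = 1533*(-2113 + 1533) + (1948 + 3*1681)/(-33 + 1681) = 1533*(-580) + (1948 + 5043)/1648 = -889140 + (1/1648)*6991 = -889140 + 6991/1648 = -1465295729/1648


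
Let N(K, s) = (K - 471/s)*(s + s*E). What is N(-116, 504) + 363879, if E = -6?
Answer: 658554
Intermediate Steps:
N(K, s) = -5*s*(K - 471/s) (N(K, s) = (K - 471/s)*(s + s*(-6)) = (K - 471/s)*(s - 6*s) = (K - 471/s)*(-5*s) = -5*s*(K - 471/s))
N(-116, 504) + 363879 = (2355 - 5*(-116)*504) + 363879 = (2355 + 292320) + 363879 = 294675 + 363879 = 658554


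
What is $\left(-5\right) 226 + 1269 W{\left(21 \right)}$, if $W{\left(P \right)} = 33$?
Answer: $40747$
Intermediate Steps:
$\left(-5\right) 226 + 1269 W{\left(21 \right)} = \left(-5\right) 226 + 1269 \cdot 33 = -1130 + 41877 = 40747$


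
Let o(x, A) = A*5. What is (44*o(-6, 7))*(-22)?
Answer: -33880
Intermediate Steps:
o(x, A) = 5*A
(44*o(-6, 7))*(-22) = (44*(5*7))*(-22) = (44*35)*(-22) = 1540*(-22) = -33880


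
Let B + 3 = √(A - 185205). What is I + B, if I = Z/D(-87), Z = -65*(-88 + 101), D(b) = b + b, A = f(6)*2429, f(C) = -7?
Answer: 323/174 + 4*I*√12638 ≈ 1.8563 + 449.68*I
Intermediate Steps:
A = -17003 (A = -7*2429 = -17003)
D(b) = 2*b
Z = -845 (Z = -65*13 = -845)
B = -3 + 4*I*√12638 (B = -3 + √(-17003 - 185205) = -3 + √(-202208) = -3 + 4*I*√12638 ≈ -3.0 + 449.68*I)
I = 845/174 (I = -845/(2*(-87)) = -845/(-174) = -845*(-1/174) = 845/174 ≈ 4.8563)
I + B = 845/174 + (-3 + 4*I*√12638) = 323/174 + 4*I*√12638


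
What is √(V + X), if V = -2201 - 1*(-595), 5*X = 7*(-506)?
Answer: 2*I*√14465/5 ≈ 48.108*I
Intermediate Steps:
X = -3542/5 (X = (7*(-506))/5 = (⅕)*(-3542) = -3542/5 ≈ -708.40)
V = -1606 (V = -2201 + 595 = -1606)
√(V + X) = √(-1606 - 3542/5) = √(-11572/5) = 2*I*√14465/5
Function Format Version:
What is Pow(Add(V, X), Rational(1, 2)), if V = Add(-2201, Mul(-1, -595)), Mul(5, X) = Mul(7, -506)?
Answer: Mul(Rational(2, 5), I, Pow(14465, Rational(1, 2))) ≈ Mul(48.108, I)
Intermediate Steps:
X = Rational(-3542, 5) (X = Mul(Rational(1, 5), Mul(7, -506)) = Mul(Rational(1, 5), -3542) = Rational(-3542, 5) ≈ -708.40)
V = -1606 (V = Add(-2201, 595) = -1606)
Pow(Add(V, X), Rational(1, 2)) = Pow(Add(-1606, Rational(-3542, 5)), Rational(1, 2)) = Pow(Rational(-11572, 5), Rational(1, 2)) = Mul(Rational(2, 5), I, Pow(14465, Rational(1, 2)))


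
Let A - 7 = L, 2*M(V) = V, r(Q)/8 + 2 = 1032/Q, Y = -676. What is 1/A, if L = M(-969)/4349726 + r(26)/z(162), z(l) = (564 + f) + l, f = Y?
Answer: 565464380/7368372859 ≈ 0.076742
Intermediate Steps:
r(Q) = -16 + 8256/Q (r(Q) = -16 + 8*(1032/Q) = -16 + 8256/Q)
M(V) = V/2
f = -676
z(l) = -112 + l (z(l) = (564 - 676) + l = -112 + l)
L = 3410122199/565464380 (L = ((½)*(-969))/4349726 + (-16 + 8256/26)/(-112 + 162) = -969/2*1/4349726 + (-16 + 8256*(1/26))/50 = -969/8699452 + (-16 + 4128/13)*(1/50) = -969/8699452 + (3920/13)*(1/50) = -969/8699452 + 392/65 = 3410122199/565464380 ≈ 6.0307)
A = 7368372859/565464380 (A = 7 + 3410122199/565464380 = 7368372859/565464380 ≈ 13.031)
1/A = 1/(7368372859/565464380) = 565464380/7368372859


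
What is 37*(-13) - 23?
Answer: -504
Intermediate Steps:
37*(-13) - 23 = -481 - 23 = -504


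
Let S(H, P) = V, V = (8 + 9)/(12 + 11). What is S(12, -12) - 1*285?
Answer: -6538/23 ≈ -284.26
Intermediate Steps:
V = 17/23 ≈ 0.73913
S(H, P) = 17/23
S(12, -12) - 1*285 = 17/23 - 1*285 = 17/23 - 285 = -6538/23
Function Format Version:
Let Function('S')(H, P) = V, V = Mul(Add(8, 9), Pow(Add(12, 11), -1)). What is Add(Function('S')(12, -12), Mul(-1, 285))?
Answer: Rational(-6538, 23) ≈ -284.26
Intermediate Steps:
V = Rational(17, 23) (V = Mul(17, Pow(23, -1)) = Mul(17, Rational(1, 23)) = Rational(17, 23) ≈ 0.73913)
Function('S')(H, P) = Rational(17, 23)
Add(Function('S')(12, -12), Mul(-1, 285)) = Add(Rational(17, 23), Mul(-1, 285)) = Add(Rational(17, 23), -285) = Rational(-6538, 23)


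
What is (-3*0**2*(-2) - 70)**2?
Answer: 4900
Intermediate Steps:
(-3*0**2*(-2) - 70)**2 = (-3*0*(-2) - 70)**2 = (0*(-2) - 70)**2 = (0 - 70)**2 = (-70)**2 = 4900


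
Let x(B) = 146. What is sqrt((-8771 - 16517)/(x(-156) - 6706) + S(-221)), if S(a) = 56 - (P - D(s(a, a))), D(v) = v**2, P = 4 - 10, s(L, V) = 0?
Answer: sqrt(11070205)/410 ≈ 8.1151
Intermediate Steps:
P = -6
S(a) = 62 (S(a) = 56 - (-6 - 1*0**2) = 56 - (-6 - 1*0) = 56 - (-6 + 0) = 56 - 1*(-6) = 56 + 6 = 62)
sqrt((-8771 - 16517)/(x(-156) - 6706) + S(-221)) = sqrt((-8771 - 16517)/(146 - 6706) + 62) = sqrt(-25288/(-6560) + 62) = sqrt(-25288*(-1/6560) + 62) = sqrt(3161/820 + 62) = sqrt(54001/820) = sqrt(11070205)/410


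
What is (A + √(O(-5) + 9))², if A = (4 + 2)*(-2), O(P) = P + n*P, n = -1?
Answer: 81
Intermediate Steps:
O(P) = 0 (O(P) = P - P = 0)
A = -12 (A = 6*(-2) = -12)
(A + √(O(-5) + 9))² = (-12 + √(0 + 9))² = (-12 + √9)² = (-12 + 3)² = (-9)² = 81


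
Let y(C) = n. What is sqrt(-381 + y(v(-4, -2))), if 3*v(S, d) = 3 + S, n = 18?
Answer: 11*I*sqrt(3) ≈ 19.053*I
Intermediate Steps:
v(S, d) = 1 + S/3 (v(S, d) = (3 + S)/3 = 1 + S/3)
y(C) = 18
sqrt(-381 + y(v(-4, -2))) = sqrt(-381 + 18) = sqrt(-363) = 11*I*sqrt(3)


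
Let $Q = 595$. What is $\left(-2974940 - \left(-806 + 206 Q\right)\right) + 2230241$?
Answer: $-866463$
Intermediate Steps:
$\left(-2974940 - \left(-806 + 206 Q\right)\right) + 2230241 = \left(-2974940 + \left(806 - 122570\right)\right) + 2230241 = \left(-2974940 - 121764\right) + 2230241 = -3096704 + 2230241 = -866463$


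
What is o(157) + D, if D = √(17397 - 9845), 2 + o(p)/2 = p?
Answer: 310 + 8*√118 ≈ 396.90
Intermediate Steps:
o(p) = -4 + 2*p
D = 8*√118 (D = √7552 = 8*√118 ≈ 86.902)
o(157) + D = (-4 + 2*157) + 8*√118 = (-4 + 314) + 8*√118 = 310 + 8*√118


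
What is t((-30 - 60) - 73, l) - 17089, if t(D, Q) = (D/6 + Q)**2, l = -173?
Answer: 827197/36 ≈ 22978.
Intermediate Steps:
t(D, Q) = (Q + D/6)**2 (t(D, Q) = (D*(1/6) + Q)**2 = (D/6 + Q)**2 = (Q + D/6)**2)
t((-30 - 60) - 73, l) - 17089 = (((-30 - 60) - 73) + 6*(-173))**2/36 - 17089 = ((-90 - 73) - 1038)**2/36 - 17089 = (-163 - 1038)**2/36 - 17089 = (1/36)*(-1201)**2 - 17089 = (1/36)*1442401 - 17089 = 1442401/36 - 17089 = 827197/36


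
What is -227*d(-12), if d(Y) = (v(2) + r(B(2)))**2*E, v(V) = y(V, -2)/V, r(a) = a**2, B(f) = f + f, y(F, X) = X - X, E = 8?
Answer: -464896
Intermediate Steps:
y(F, X) = 0
B(f) = 2*f
v(V) = 0 (v(V) = 0/V = 0)
d(Y) = 2048 (d(Y) = (0 + (2*2)**2)**2*8 = (0 + 4**2)**2*8 = (0 + 16)**2*8 = 16**2*8 = 256*8 = 2048)
-227*d(-12) = -227*2048 = -464896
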